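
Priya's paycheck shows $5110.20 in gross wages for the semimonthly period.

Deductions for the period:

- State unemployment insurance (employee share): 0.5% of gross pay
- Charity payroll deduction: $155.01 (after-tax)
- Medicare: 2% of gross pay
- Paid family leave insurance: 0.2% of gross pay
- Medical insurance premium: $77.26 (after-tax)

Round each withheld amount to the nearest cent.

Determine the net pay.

$4739.96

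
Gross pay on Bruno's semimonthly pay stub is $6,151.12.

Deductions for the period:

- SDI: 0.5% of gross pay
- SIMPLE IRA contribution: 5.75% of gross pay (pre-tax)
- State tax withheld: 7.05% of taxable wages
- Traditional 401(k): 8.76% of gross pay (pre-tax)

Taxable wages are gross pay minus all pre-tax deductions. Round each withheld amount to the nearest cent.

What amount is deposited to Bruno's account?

SIMPLE IRA contribution: $6,151.12 × 0.0575 = $353.69
Traditional 401(k): $6,151.12 × 0.0876 = $538.84
Pre-tax total = $353.69 + $538.84 = $892.53
Taxable wages = $6,151.12 − $892.53 = $5,258.59
State tax withheld: $5,258.59 × 0.0705 = $370.73
SDI: $6,151.12 × 0.005 = $30.76
Total deductions = $353.69 + $538.84 + $370.73 + $30.76 = $1,294.02
Net pay = $6,151.12 − $1,294.02 = $4,857.10

$4,857.10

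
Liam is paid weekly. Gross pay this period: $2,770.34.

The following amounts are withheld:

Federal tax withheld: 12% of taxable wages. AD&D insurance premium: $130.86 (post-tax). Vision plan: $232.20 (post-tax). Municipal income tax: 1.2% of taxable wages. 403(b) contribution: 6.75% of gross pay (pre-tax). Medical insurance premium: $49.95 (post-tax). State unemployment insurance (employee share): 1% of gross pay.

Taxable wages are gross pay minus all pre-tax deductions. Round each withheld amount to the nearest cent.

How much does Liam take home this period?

$1,801.63

403(b) contribution: $2,770.34 × 0.0675 = $187.00
Taxable wages = $2,770.34 − $187.00 = $2,583.34
Federal tax withheld: $2,583.34 × 0.12 = $310.00
Municipal income tax: $2,583.34 × 0.012 = $31.00
State unemployment insurance (employee share): $2,770.34 × 0.01 = $27.70
Medical insurance premium: $49.95
AD&D insurance premium: $130.86
Vision plan: $232.20
Total deductions = $187.00 + $310.00 + $31.00 + $27.70 + $49.95 + $130.86 + $232.20 = $968.71
Net pay = $2,770.34 − $968.71 = $1,801.63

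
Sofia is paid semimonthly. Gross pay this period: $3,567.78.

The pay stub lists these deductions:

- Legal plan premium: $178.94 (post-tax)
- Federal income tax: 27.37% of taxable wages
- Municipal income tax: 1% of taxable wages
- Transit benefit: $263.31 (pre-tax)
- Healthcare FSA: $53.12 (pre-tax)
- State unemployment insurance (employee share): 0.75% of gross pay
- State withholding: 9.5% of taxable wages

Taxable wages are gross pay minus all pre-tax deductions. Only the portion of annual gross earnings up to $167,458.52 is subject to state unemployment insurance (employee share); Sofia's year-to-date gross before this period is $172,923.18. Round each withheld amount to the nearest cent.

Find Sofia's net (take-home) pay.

$1,841.13

Healthcare FSA: $53.12
Transit benefit: $263.31
Pre-tax total = $53.12 + $263.31 = $316.43
Taxable wages = $3,567.78 − $316.43 = $3,251.35
State withholding: $3,251.35 × 0.095 = $308.88
Municipal income tax: $3,251.35 × 0.01 = $32.51
Federal income tax: $3,251.35 × 0.2737 = $889.89
State unemployment insurance (employee share): annual cap $167,458.52 already reached (YTD $172,923.18), so $0.00
Legal plan premium: $178.94
Total deductions = $53.12 + $263.31 + $308.88 + $32.51 + $889.89 + $0.00 + $178.94 = $1,726.65
Net pay = $3,567.78 − $1,726.65 = $1,841.13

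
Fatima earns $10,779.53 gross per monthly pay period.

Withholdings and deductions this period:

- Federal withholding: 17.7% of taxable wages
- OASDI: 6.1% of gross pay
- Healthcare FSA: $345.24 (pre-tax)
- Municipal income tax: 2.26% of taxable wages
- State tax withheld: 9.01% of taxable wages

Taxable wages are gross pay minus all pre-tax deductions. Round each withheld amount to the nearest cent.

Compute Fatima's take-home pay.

Healthcare FSA: $345.24
Taxable wages = $10,779.53 − $345.24 = $10,434.29
State tax withheld: $10,434.29 × 0.0901 = $940.13
Municipal income tax: $10,434.29 × 0.0226 = $235.81
Federal withholding: $10,434.29 × 0.177 = $1,846.87
OASDI: $10,779.53 × 0.061 = $657.55
Total deductions = $345.24 + $940.13 + $235.81 + $1,846.87 + $657.55 = $4,025.60
Net pay = $10,779.53 − $4,025.60 = $6,753.93

$6,753.93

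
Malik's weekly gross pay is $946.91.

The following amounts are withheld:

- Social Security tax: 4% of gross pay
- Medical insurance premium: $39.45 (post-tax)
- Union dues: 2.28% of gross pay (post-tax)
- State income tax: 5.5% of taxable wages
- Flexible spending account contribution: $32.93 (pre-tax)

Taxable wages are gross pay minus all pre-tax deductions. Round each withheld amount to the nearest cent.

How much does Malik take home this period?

$764.79

Flexible spending account contribution: $32.93
Taxable wages = $946.91 − $32.93 = $913.98
State income tax: $913.98 × 0.055 = $50.27
Social Security tax: $946.91 × 0.04 = $37.88
Union dues: $946.91 × 0.0228 = $21.59
Medical insurance premium: $39.45
Total deductions = $32.93 + $50.27 + $37.88 + $21.59 + $39.45 = $182.12
Net pay = $946.91 − $182.12 = $764.79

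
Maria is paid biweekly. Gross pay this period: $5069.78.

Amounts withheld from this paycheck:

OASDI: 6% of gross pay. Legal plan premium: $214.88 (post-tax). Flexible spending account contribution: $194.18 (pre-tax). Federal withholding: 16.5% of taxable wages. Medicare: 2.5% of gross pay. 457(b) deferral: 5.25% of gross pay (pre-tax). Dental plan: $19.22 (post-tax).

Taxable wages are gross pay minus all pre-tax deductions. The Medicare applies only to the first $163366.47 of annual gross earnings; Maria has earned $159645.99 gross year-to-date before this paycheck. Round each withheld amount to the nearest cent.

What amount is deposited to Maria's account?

457(b) deferral: $5069.78 × 0.0525 = $266.16
Flexible spending account contribution: $194.18
Pre-tax total = $266.16 + $194.18 = $460.34
Taxable wages = $5069.78 − $460.34 = $4609.44
Federal withholding: $4609.44 × 0.165 = $760.56
Medicare: only $163366.47 − $159645.99 = $3720.48 of this check is subject → $3720.48 × 0.025 = $93.01
OASDI: $5069.78 × 0.06 = $304.19
Legal plan premium: $214.88
Dental plan: $19.22
Total deductions = $266.16 + $194.18 + $760.56 + $93.01 + $304.19 + $214.88 + $19.22 = $1852.20
Net pay = $5069.78 − $1852.20 = $3217.58

$3217.58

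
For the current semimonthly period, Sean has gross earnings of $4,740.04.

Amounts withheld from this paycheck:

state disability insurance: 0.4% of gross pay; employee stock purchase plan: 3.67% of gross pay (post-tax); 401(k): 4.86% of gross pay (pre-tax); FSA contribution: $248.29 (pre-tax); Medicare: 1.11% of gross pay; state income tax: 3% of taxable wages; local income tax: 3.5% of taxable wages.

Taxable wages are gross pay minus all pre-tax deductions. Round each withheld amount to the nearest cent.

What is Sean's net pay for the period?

401(k): $4,740.04 × 0.0486 = $230.37
FSA contribution: $248.29
Pre-tax total = $230.37 + $248.29 = $478.66
Taxable wages = $4,740.04 − $478.66 = $4,261.38
State income tax: $4,261.38 × 0.03 = $127.84
Local income tax: $4,261.38 × 0.035 = $149.15
State disability insurance: $4,740.04 × 0.004 = $18.96
Medicare: $4,740.04 × 0.0111 = $52.61
Employee stock purchase plan: $4,740.04 × 0.0367 = $173.96
Total deductions = $230.37 + $248.29 + $127.84 + $149.15 + $18.96 + $52.61 + $173.96 = $1,001.18
Net pay = $4,740.04 − $1,001.18 = $3,738.86

$3,738.86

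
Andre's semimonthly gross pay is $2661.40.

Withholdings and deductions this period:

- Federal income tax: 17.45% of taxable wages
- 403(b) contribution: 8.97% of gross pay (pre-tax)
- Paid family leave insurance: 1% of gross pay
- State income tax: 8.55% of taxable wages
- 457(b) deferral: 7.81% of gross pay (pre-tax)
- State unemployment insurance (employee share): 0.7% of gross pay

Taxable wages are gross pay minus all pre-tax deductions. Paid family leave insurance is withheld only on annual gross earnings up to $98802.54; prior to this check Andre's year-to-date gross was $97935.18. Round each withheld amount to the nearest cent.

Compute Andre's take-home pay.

457(b) deferral: $2661.40 × 0.0781 = $207.86
403(b) contribution: $2661.40 × 0.0897 = $238.73
Pre-tax total = $207.86 + $238.73 = $446.59
Taxable wages = $2661.40 − $446.59 = $2214.81
State income tax: $2214.81 × 0.0855 = $189.37
Federal income tax: $2214.81 × 0.1745 = $386.48
Paid family leave insurance: only $98802.54 − $97935.18 = $867.36 of this check is subject → $867.36 × 0.01 = $8.67
State unemployment insurance (employee share): $2661.40 × 0.007 = $18.63
Total deductions = $207.86 + $238.73 + $189.37 + $386.48 + $8.67 + $18.63 = $1049.74
Net pay = $2661.40 − $1049.74 = $1611.66

$1611.66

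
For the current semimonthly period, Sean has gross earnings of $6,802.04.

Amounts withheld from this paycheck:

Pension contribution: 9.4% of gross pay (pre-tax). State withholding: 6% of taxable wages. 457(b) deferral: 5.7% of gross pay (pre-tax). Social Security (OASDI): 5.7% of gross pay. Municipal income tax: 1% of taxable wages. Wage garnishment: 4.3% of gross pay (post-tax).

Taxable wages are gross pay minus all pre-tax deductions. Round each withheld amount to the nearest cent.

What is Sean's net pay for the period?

$4,690.47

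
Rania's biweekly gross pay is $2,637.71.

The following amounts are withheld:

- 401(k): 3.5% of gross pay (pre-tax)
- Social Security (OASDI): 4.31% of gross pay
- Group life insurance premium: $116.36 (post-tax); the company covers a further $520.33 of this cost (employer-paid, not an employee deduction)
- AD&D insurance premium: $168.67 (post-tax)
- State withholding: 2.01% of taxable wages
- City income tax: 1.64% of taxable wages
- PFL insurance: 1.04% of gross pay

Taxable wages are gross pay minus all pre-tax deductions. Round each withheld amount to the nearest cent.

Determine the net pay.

401(k): $2,637.71 × 0.035 = $92.32
Taxable wages = $2,637.71 − $92.32 = $2,545.39
City income tax: $2,545.39 × 0.0164 = $41.74
State withholding: $2,545.39 × 0.0201 = $51.16
PFL insurance: $2,637.71 × 0.0104 = $27.43
Social Security (OASDI): $2,637.71 × 0.0431 = $113.69
AD&D insurance premium: $168.67
Group life insurance premium: $116.36
(Employer's $520.33 toward group life insurance premium is not withheld from the employee.)
Total deductions = $92.32 + $41.74 + $51.16 + $27.43 + $113.69 + $168.67 + $116.36 = $611.37
Net pay = $2,637.71 − $611.37 = $2,026.34

$2,026.34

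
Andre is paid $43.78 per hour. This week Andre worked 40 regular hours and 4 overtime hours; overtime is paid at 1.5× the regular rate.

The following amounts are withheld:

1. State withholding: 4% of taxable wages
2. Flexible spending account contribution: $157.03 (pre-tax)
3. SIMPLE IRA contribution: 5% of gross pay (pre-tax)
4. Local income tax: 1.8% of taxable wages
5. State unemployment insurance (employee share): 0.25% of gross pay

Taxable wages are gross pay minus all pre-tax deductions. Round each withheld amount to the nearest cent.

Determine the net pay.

$1,649.27

Regular pay: 40 × $43.78 = $1,751.20
Overtime pay: 4 × $43.78 × 1.5 = $262.68
Gross pay = $1,751.20 + $262.68 = $2,013.88
SIMPLE IRA contribution: $2,013.88 × 0.05 = $100.69
Flexible spending account contribution: $157.03
Pre-tax total = $100.69 + $157.03 = $257.72
Taxable wages = $2,013.88 − $257.72 = $1,756.16
State withholding: $1,756.16 × 0.04 = $70.25
Local income tax: $1,756.16 × 0.018 = $31.61
State unemployment insurance (employee share): $2,013.88 × 0.0025 = $5.03
Total deductions = $100.69 + $157.03 + $70.25 + $31.61 + $5.03 = $364.61
Net pay = $2,013.88 − $364.61 = $1,649.27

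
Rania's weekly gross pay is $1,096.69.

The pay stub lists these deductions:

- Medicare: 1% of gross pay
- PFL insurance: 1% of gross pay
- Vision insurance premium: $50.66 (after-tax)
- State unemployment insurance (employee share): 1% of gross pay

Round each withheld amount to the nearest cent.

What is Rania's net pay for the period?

$1,013.12

PFL insurance: $1,096.69 × 0.01 = $10.97
State unemployment insurance (employee share): $1,096.69 × 0.01 = $10.97
Medicare: $1,096.69 × 0.01 = $10.97
Vision insurance premium: $50.66
Total deductions = $10.97 + $10.97 + $10.97 + $50.66 = $83.57
Net pay = $1,096.69 − $83.57 = $1,013.12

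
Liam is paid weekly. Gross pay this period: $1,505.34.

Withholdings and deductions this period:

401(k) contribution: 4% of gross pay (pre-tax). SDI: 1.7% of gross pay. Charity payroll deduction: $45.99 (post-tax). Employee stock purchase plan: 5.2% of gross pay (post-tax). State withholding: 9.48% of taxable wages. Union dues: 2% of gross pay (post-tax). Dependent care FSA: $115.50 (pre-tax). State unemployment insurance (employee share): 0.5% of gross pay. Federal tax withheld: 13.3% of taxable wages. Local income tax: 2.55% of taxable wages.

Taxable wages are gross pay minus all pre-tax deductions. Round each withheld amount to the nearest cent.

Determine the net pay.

$805.33

401(k) contribution: $1,505.34 × 0.04 = $60.21
Dependent care FSA: $115.50
Pre-tax total = $60.21 + $115.50 = $175.71
Taxable wages = $1,505.34 − $175.71 = $1,329.63
State withholding: $1,329.63 × 0.0948 = $126.05
Local income tax: $1,329.63 × 0.0255 = $33.91
Federal tax withheld: $1,329.63 × 0.133 = $176.84
SDI: $1,505.34 × 0.017 = $25.59
State unemployment insurance (employee share): $1,505.34 × 0.005 = $7.53
Employee stock purchase plan: $1,505.34 × 0.052 = $78.28
Charity payroll deduction: $45.99
Union dues: $1,505.34 × 0.02 = $30.11
Total deductions = $60.21 + $115.50 + $126.05 + $33.91 + $176.84 + $25.59 + $7.53 + $78.28 + $45.99 + $30.11 = $700.01
Net pay = $1,505.34 − $700.01 = $805.33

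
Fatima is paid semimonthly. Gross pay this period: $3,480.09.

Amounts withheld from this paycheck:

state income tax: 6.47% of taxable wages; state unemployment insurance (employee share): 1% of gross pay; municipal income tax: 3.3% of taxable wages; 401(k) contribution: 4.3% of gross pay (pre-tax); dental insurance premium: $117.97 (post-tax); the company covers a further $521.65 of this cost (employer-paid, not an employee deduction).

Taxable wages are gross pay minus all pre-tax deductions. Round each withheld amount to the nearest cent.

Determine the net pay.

$2,852.30

401(k) contribution: $3,480.09 × 0.043 = $149.64
Taxable wages = $3,480.09 − $149.64 = $3,330.45
State income tax: $3,330.45 × 0.0647 = $215.48
Municipal income tax: $3,330.45 × 0.033 = $109.90
State unemployment insurance (employee share): $3,480.09 × 0.01 = $34.80
Dental insurance premium: $117.97
(Employer's $521.65 toward dental insurance premium is not withheld from the employee.)
Total deductions = $149.64 + $215.48 + $109.90 + $34.80 + $117.97 = $627.79
Net pay = $3,480.09 − $627.79 = $2,852.30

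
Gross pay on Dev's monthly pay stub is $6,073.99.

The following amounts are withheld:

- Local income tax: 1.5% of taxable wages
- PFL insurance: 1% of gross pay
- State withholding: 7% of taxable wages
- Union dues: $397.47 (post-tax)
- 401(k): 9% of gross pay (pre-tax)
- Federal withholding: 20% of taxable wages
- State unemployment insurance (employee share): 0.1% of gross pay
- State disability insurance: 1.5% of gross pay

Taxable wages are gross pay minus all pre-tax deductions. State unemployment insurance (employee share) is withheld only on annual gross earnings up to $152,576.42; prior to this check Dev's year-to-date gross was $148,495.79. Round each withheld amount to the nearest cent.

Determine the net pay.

$3,398.64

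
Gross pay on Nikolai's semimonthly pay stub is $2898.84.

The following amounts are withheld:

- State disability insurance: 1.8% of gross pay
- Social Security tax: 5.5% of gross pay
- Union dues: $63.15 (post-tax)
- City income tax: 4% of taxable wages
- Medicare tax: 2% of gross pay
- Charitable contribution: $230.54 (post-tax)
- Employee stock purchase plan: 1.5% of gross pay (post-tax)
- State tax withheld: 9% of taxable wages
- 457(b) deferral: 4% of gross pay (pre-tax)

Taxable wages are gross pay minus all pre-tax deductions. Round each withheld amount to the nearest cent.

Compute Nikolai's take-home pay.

$1814.34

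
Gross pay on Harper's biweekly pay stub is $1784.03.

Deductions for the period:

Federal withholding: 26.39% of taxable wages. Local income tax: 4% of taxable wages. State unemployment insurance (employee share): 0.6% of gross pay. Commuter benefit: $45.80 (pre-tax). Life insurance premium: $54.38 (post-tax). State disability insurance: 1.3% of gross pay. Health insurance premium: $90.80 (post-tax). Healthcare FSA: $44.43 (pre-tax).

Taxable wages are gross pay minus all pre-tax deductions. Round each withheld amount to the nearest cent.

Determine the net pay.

$999.99

Healthcare FSA: $44.43
Commuter benefit: $45.80
Pre-tax total = $44.43 + $45.80 = $90.23
Taxable wages = $1784.03 − $90.23 = $1693.80
Local income tax: $1693.80 × 0.04 = $67.75
Federal withholding: $1693.80 × 0.2639 = $446.99
State disability insurance: $1784.03 × 0.013 = $23.19
State unemployment insurance (employee share): $1784.03 × 0.006 = $10.70
Life insurance premium: $54.38
Health insurance premium: $90.80
Total deductions = $44.43 + $45.80 + $67.75 + $446.99 + $23.19 + $10.70 + $54.38 + $90.80 = $784.04
Net pay = $1784.03 − $784.04 = $999.99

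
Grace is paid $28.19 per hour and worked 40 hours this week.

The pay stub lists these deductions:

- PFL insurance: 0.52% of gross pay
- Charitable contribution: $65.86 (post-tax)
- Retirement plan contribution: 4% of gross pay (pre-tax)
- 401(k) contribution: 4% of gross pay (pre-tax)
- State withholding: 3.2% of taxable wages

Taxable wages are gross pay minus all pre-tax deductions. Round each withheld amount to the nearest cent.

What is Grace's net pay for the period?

$932.48

Gross pay: 40 × $28.19 = $1,127.60
401(k) contribution: $1,127.60 × 0.04 = $45.10
Retirement plan contribution: $1,127.60 × 0.04 = $45.10
Pre-tax total = $45.10 + $45.10 = $90.20
Taxable wages = $1,127.60 − $90.20 = $1,037.40
State withholding: $1,037.40 × 0.032 = $33.20
PFL insurance: $1,127.60 × 0.0052 = $5.86
Charitable contribution: $65.86
Total deductions = $45.10 + $45.10 + $33.20 + $5.86 + $65.86 = $195.12
Net pay = $1,127.60 − $195.12 = $932.48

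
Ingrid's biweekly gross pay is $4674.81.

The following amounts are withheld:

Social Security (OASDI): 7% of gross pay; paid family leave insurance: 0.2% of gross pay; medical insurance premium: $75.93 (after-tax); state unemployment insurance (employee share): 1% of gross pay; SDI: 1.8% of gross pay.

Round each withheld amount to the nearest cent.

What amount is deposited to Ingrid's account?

$4131.39

Paid family leave insurance: $4674.81 × 0.002 = $9.35
Social Security (OASDI): $4674.81 × 0.07 = $327.24
SDI: $4674.81 × 0.018 = $84.15
State unemployment insurance (employee share): $4674.81 × 0.01 = $46.75
Medical insurance premium: $75.93
Total deductions = $9.35 + $327.24 + $84.15 + $46.75 + $75.93 = $543.42
Net pay = $4674.81 − $543.42 = $4131.39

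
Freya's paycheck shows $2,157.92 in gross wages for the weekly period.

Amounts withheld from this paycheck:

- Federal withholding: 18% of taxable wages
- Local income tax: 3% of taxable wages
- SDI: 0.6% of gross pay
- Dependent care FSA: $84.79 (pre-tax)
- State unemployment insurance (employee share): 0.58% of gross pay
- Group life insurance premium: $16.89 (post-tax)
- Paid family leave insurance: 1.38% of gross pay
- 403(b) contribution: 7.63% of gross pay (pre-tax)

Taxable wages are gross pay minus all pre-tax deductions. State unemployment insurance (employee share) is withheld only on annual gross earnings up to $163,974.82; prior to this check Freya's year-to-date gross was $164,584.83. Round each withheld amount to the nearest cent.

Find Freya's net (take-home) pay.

$1,448.08

Dependent care FSA: $84.79
403(b) contribution: $2,157.92 × 0.0763 = $164.65
Pre-tax total = $84.79 + $164.65 = $249.44
Taxable wages = $2,157.92 − $249.44 = $1,908.48
Local income tax: $1,908.48 × 0.03 = $57.25
Federal withholding: $1,908.48 × 0.18 = $343.53
State unemployment insurance (employee share): annual cap $163,974.82 already reached (YTD $164,584.83), so $0.00
Paid family leave insurance: $2,157.92 × 0.0138 = $29.78
SDI: $2,157.92 × 0.006 = $12.95
Group life insurance premium: $16.89
Total deductions = $84.79 + $164.65 + $57.25 + $343.53 + $0.00 + $29.78 + $12.95 + $16.89 = $709.84
Net pay = $2,157.92 − $709.84 = $1,448.08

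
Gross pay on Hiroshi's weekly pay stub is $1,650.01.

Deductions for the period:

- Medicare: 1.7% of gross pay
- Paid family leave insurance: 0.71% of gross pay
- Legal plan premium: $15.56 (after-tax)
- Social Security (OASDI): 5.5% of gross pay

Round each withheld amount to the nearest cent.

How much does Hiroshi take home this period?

Paid family leave insurance: $1,650.01 × 0.0071 = $11.72
Social Security (OASDI): $1,650.01 × 0.055 = $90.75
Medicare: $1,650.01 × 0.017 = $28.05
Legal plan premium: $15.56
Total deductions = $11.72 + $90.75 + $28.05 + $15.56 = $146.08
Net pay = $1,650.01 − $146.08 = $1,503.93

$1,503.93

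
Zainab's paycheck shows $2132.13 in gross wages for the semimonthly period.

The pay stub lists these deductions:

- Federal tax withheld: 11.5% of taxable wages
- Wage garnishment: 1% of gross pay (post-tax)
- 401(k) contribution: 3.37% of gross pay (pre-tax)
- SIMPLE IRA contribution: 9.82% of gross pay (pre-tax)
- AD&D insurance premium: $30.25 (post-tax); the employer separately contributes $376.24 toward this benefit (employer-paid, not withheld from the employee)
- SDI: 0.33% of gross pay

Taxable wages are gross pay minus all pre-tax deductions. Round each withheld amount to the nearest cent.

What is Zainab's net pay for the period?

SIMPLE IRA contribution: $2132.13 × 0.0982 = $209.38
401(k) contribution: $2132.13 × 0.0337 = $71.85
Pre-tax total = $209.38 + $71.85 = $281.23
Taxable wages = $2132.13 − $281.23 = $1850.90
Federal tax withheld: $1850.90 × 0.115 = $212.85
SDI: $2132.13 × 0.0033 = $7.04
Wage garnishment: $2132.13 × 0.01 = $21.32
AD&D insurance premium: $30.25
(Employer's $376.24 toward AD&D insurance premium is not withheld from the employee.)
Total deductions = $209.38 + $71.85 + $212.85 + $7.04 + $21.32 + $30.25 = $552.69
Net pay = $2132.13 − $552.69 = $1579.44

$1579.44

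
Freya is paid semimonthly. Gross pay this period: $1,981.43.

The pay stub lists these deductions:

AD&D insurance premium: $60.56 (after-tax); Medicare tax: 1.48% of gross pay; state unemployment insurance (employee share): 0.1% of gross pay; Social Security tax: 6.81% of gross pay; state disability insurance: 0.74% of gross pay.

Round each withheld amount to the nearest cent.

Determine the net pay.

Social Security tax: $1,981.43 × 0.0681 = $134.94
Medicare tax: $1,981.43 × 0.0148 = $29.33
State disability insurance: $1,981.43 × 0.0074 = $14.66
State unemployment insurance (employee share): $1,981.43 × 0.001 = $1.98
AD&D insurance premium: $60.56
Total deductions = $134.94 + $29.33 + $14.66 + $1.98 + $60.56 = $241.47
Net pay = $1,981.43 − $241.47 = $1,739.96

$1,739.96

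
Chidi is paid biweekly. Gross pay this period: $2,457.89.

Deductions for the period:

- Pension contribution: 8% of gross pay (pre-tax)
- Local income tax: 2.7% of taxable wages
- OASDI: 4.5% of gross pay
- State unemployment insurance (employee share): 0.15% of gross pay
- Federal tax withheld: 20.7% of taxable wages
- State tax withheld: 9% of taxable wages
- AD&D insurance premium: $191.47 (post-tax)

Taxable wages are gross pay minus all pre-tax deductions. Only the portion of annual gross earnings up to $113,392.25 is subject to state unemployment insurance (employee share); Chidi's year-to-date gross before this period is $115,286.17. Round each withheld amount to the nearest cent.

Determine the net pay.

Pension contribution: $2,457.89 × 0.08 = $196.63
Taxable wages = $2,457.89 − $196.63 = $2,261.26
State tax withheld: $2,261.26 × 0.09 = $203.51
Local income tax: $2,261.26 × 0.027 = $61.05
Federal tax withheld: $2,261.26 × 0.207 = $468.08
State unemployment insurance (employee share): annual cap $113,392.25 already reached (YTD $115,286.17), so $0.00
OASDI: $2,457.89 × 0.045 = $110.61
AD&D insurance premium: $191.47
Total deductions = $196.63 + $203.51 + $61.05 + $468.08 + $0.00 + $110.61 + $191.47 = $1,231.35
Net pay = $2,457.89 − $1,231.35 = $1,226.54

$1,226.54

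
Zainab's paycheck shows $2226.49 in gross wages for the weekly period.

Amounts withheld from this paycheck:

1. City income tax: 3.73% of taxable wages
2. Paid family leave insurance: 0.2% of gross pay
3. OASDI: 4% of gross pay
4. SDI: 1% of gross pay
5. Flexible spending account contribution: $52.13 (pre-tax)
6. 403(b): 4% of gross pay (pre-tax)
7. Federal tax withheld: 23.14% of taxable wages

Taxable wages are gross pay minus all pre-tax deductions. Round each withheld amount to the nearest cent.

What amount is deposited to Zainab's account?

$1409.21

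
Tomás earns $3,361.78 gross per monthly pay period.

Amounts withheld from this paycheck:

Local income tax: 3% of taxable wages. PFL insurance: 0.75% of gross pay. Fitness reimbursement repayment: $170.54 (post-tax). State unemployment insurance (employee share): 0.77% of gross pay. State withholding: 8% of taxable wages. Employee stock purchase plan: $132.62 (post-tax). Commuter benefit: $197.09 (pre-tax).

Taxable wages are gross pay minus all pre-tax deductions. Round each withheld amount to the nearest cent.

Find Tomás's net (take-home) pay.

Commuter benefit: $197.09
Taxable wages = $3,361.78 − $197.09 = $3,164.69
Local income tax: $3,164.69 × 0.03 = $94.94
State withholding: $3,164.69 × 0.08 = $253.18
PFL insurance: $3,361.78 × 0.0075 = $25.21
State unemployment insurance (employee share): $3,361.78 × 0.0077 = $25.89
Employee stock purchase plan: $132.62
Fitness reimbursement repayment: $170.54
Total deductions = $197.09 + $94.94 + $253.18 + $25.21 + $25.89 + $132.62 + $170.54 = $899.47
Net pay = $3,361.78 − $899.47 = $2,462.31

$2,462.31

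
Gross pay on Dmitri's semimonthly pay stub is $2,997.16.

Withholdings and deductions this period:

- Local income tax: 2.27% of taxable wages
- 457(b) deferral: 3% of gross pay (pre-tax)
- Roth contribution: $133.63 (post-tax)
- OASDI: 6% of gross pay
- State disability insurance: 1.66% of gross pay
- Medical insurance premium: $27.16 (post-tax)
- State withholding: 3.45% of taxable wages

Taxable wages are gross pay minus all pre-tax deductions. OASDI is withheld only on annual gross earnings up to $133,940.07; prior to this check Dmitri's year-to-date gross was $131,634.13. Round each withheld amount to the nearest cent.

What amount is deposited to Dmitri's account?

$2,392.06

457(b) deferral: $2,997.16 × 0.03 = $89.91
Taxable wages = $2,997.16 − $89.91 = $2,907.25
Local income tax: $2,907.25 × 0.0227 = $65.99
State withholding: $2,907.25 × 0.0345 = $100.30
OASDI: only $133,940.07 − $131,634.13 = $2,305.94 of this check is subject → $2,305.94 × 0.06 = $138.36
State disability insurance: $2,997.16 × 0.0166 = $49.75
Roth contribution: $133.63
Medical insurance premium: $27.16
Total deductions = $89.91 + $65.99 + $100.30 + $138.36 + $49.75 + $133.63 + $27.16 = $605.10
Net pay = $2,997.16 − $605.10 = $2,392.06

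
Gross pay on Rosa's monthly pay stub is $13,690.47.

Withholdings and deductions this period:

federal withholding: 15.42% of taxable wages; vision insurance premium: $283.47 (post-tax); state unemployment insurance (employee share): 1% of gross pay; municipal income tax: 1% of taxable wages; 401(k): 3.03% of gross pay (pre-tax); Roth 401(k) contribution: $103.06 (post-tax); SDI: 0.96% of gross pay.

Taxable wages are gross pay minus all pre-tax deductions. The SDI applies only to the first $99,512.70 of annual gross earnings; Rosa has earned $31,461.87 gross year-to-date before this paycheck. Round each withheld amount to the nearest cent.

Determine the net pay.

$10,440.92

401(k): $13,690.47 × 0.0303 = $414.82
Taxable wages = $13,690.47 − $414.82 = $13,275.65
Municipal income tax: $13,275.65 × 0.01 = $132.76
Federal withholding: $13,275.65 × 0.1542 = $2,047.11
SDI: cap not yet reached, full $13,690.47 is subject → $13,690.47 × 0.0096 = $131.43
State unemployment insurance (employee share): $13,690.47 × 0.01 = $136.90
Roth 401(k) contribution: $103.06
Vision insurance premium: $283.47
Total deductions = $414.82 + $132.76 + $2,047.11 + $131.43 + $136.90 + $103.06 + $283.47 = $3,249.55
Net pay = $13,690.47 − $3,249.55 = $10,440.92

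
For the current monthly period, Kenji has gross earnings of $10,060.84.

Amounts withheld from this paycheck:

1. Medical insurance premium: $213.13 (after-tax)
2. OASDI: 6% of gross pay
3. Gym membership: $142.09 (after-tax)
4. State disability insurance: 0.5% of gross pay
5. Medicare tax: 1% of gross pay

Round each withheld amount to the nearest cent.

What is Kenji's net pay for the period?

$8,951.06

OASDI: $10,060.84 × 0.06 = $603.65
State disability insurance: $10,060.84 × 0.005 = $50.30
Medicare tax: $10,060.84 × 0.01 = $100.61
Medical insurance premium: $213.13
Gym membership: $142.09
Total deductions = $603.65 + $50.30 + $100.61 + $213.13 + $142.09 = $1,109.78
Net pay = $10,060.84 − $1,109.78 = $8,951.06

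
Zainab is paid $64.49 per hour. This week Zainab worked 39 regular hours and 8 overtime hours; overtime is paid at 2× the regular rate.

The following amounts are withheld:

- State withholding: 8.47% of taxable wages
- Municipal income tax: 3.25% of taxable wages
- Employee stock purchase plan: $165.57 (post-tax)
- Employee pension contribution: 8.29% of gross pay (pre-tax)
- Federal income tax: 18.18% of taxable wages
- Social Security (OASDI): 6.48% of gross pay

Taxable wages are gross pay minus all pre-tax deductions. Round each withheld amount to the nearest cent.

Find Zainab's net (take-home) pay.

$1,884.88

Regular pay: 39 × $64.49 = $2,515.11
Overtime pay: 8 × $64.49 × 2 = $1,031.84
Gross pay = $2,515.11 + $1,031.84 = $3,546.95
Employee pension contribution: $3,546.95 × 0.0829 = $294.04
Taxable wages = $3,546.95 − $294.04 = $3,252.91
State withholding: $3,252.91 × 0.0847 = $275.52
Federal income tax: $3,252.91 × 0.1818 = $591.38
Municipal income tax: $3,252.91 × 0.0325 = $105.72
Social Security (OASDI): $3,546.95 × 0.0648 = $229.84
Employee stock purchase plan: $165.57
Total deductions = $294.04 + $275.52 + $591.38 + $105.72 + $229.84 + $165.57 = $1,662.07
Net pay = $3,546.95 − $1,662.07 = $1,884.88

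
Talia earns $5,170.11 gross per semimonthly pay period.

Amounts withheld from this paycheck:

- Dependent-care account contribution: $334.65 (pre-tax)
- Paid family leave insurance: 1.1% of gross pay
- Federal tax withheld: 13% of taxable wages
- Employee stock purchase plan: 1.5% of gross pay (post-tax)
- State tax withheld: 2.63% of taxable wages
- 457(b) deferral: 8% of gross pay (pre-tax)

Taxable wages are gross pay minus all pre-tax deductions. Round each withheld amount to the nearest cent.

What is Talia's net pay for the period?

457(b) deferral: $5,170.11 × 0.08 = $413.61
Dependent-care account contribution: $334.65
Pre-tax total = $413.61 + $334.65 = $748.26
Taxable wages = $5,170.11 − $748.26 = $4,421.85
State tax withheld: $4,421.85 × 0.0263 = $116.29
Federal tax withheld: $4,421.85 × 0.13 = $574.84
Paid family leave insurance: $5,170.11 × 0.011 = $56.87
Employee stock purchase plan: $5,170.11 × 0.015 = $77.55
Total deductions = $413.61 + $334.65 + $116.29 + $574.84 + $56.87 + $77.55 = $1,573.81
Net pay = $5,170.11 − $1,573.81 = $3,596.30

$3,596.30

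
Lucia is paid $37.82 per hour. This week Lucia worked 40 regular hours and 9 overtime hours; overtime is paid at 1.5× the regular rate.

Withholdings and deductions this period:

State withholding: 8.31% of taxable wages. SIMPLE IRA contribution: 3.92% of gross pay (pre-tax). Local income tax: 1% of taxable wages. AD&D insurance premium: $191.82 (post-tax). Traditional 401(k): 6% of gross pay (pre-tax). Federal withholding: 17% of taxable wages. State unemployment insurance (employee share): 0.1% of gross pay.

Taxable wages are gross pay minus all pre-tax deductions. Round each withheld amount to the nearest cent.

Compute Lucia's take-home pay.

$1,149.27

Regular pay: 40 × $37.82 = $1,512.80
Overtime pay: 9 × $37.82 × 1.5 = $510.57
Gross pay = $1,512.80 + $510.57 = $2,023.37
SIMPLE IRA contribution: $2,023.37 × 0.0392 = $79.32
Traditional 401(k): $2,023.37 × 0.06 = $121.40
Pre-tax total = $79.32 + $121.40 = $200.72
Taxable wages = $2,023.37 − $200.72 = $1,822.65
Federal withholding: $1,822.65 × 0.17 = $309.85
Local income tax: $1,822.65 × 0.01 = $18.23
State withholding: $1,822.65 × 0.0831 = $151.46
State unemployment insurance (employee share): $2,023.37 × 0.001 = $2.02
AD&D insurance premium: $191.82
Total deductions = $79.32 + $121.40 + $309.85 + $18.23 + $151.46 + $2.02 + $191.82 = $874.10
Net pay = $2,023.37 − $874.10 = $1,149.27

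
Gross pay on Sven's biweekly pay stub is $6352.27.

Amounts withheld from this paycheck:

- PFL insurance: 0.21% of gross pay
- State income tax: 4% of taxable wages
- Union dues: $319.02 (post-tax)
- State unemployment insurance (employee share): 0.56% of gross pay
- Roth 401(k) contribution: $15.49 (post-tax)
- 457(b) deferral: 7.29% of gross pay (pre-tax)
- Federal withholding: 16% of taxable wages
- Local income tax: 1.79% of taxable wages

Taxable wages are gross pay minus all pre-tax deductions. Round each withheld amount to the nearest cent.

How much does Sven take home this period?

457(b) deferral: $6352.27 × 0.0729 = $463.08
Taxable wages = $6352.27 − $463.08 = $5889.19
Local income tax: $5889.19 × 0.0179 = $105.42
State income tax: $5889.19 × 0.04 = $235.57
Federal withholding: $5889.19 × 0.16 = $942.27
State unemployment insurance (employee share): $6352.27 × 0.0056 = $35.57
PFL insurance: $6352.27 × 0.0021 = $13.34
Union dues: $319.02
Roth 401(k) contribution: $15.49
Total deductions = $463.08 + $105.42 + $235.57 + $942.27 + $35.57 + $13.34 + $319.02 + $15.49 = $2129.76
Net pay = $6352.27 − $2129.76 = $4222.51

$4222.51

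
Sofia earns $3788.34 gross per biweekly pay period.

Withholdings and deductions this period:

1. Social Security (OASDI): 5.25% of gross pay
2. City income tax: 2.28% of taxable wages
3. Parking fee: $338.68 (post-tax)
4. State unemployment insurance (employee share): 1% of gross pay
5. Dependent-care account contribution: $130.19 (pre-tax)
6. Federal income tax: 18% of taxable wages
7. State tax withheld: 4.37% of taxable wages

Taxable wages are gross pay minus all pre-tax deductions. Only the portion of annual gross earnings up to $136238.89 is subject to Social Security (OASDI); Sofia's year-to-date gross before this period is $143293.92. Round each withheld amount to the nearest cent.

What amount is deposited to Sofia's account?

$2379.85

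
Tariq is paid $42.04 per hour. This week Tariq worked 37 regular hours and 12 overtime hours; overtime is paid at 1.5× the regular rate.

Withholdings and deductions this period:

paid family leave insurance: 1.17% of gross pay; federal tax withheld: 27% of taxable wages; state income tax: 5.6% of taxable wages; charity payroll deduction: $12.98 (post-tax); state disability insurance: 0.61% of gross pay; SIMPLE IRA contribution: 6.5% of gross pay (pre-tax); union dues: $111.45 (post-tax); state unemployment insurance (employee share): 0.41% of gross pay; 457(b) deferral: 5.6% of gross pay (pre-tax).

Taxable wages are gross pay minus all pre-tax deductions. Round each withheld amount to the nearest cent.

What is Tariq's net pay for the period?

$1194.79

Regular pay: 37 × $42.04 = $1555.48
Overtime pay: 12 × $42.04 × 1.5 = $756.72
Gross pay = $1555.48 + $756.72 = $2312.20
457(b) deferral: $2312.20 × 0.056 = $129.48
SIMPLE IRA contribution: $2312.20 × 0.065 = $150.29
Pre-tax total = $129.48 + $150.29 = $279.77
Taxable wages = $2312.20 − $279.77 = $2032.43
Federal tax withheld: $2032.43 × 0.27 = $548.76
State income tax: $2032.43 × 0.056 = $113.82
State disability insurance: $2312.20 × 0.0061 = $14.10
State unemployment insurance (employee share): $2312.20 × 0.0041 = $9.48
Paid family leave insurance: $2312.20 × 0.0117 = $27.05
Union dues: $111.45
Charity payroll deduction: $12.98
Total deductions = $129.48 + $150.29 + $548.76 + $113.82 + $14.10 + $9.48 + $27.05 + $111.45 + $12.98 = $1117.41
Net pay = $2312.20 − $1117.41 = $1194.79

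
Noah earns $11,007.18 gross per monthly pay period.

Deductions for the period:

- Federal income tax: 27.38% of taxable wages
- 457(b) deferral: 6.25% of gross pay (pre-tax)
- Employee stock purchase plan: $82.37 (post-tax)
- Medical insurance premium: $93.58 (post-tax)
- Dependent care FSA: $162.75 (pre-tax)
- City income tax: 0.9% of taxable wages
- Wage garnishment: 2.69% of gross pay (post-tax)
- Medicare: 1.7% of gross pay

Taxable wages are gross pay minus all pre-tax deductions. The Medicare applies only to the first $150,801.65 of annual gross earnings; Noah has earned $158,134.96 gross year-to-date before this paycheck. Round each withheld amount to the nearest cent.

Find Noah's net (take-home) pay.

457(b) deferral: $11,007.18 × 0.0625 = $687.95
Dependent care FSA: $162.75
Pre-tax total = $687.95 + $162.75 = $850.70
Taxable wages = $11,007.18 − $850.70 = $10,156.48
Federal income tax: $10,156.48 × 0.2738 = $2,780.84
City income tax: $10,156.48 × 0.009 = $91.41
Medicare: annual cap $150,801.65 already reached (YTD $158,134.96), so $0.00
Medical insurance premium: $93.58
Employee stock purchase plan: $82.37
Wage garnishment: $11,007.18 × 0.0269 = $296.09
Total deductions = $687.95 + $162.75 + $2,780.84 + $91.41 + $0.00 + $93.58 + $82.37 + $296.09 = $4,194.99
Net pay = $11,007.18 − $4,194.99 = $6,812.19

$6,812.19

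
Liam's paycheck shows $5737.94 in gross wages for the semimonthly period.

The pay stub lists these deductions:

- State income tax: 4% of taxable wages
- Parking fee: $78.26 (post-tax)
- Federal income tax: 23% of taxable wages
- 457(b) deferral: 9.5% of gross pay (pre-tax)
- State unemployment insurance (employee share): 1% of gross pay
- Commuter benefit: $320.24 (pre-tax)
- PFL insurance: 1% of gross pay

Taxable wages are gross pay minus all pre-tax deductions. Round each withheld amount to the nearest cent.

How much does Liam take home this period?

Commuter benefit: $320.24
457(b) deferral: $5737.94 × 0.095 = $545.10
Pre-tax total = $320.24 + $545.10 = $865.34
Taxable wages = $5737.94 − $865.34 = $4872.60
State income tax: $4872.60 × 0.04 = $194.90
Federal income tax: $4872.60 × 0.23 = $1120.70
PFL insurance: $5737.94 × 0.01 = $57.38
State unemployment insurance (employee share): $5737.94 × 0.01 = $57.38
Parking fee: $78.26
Total deductions = $320.24 + $545.10 + $194.90 + $1120.70 + $57.38 + $57.38 + $78.26 = $2373.96
Net pay = $5737.94 − $2373.96 = $3363.98

$3363.98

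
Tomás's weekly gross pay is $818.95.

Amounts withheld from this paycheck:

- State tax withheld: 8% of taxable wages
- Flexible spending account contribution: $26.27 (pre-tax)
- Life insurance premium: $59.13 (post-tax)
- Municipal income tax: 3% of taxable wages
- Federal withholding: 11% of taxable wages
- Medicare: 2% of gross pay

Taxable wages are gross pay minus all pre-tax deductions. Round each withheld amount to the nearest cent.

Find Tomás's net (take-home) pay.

$542.79

Flexible spending account contribution: $26.27
Taxable wages = $818.95 − $26.27 = $792.68
State tax withheld: $792.68 × 0.08 = $63.41
Municipal income tax: $792.68 × 0.03 = $23.78
Federal withholding: $792.68 × 0.11 = $87.19
Medicare: $818.95 × 0.02 = $16.38
Life insurance premium: $59.13
Total deductions = $26.27 + $63.41 + $23.78 + $87.19 + $16.38 + $59.13 = $276.16
Net pay = $818.95 − $276.16 = $542.79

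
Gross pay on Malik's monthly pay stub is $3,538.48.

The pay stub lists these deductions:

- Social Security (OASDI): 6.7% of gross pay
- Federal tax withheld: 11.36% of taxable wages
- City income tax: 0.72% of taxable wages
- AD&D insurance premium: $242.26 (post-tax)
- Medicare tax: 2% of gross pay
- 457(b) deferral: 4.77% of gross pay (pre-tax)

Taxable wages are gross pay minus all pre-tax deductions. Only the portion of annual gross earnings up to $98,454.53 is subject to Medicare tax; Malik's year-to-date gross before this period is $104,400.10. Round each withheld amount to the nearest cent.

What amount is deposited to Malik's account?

$2,483.29

457(b) deferral: $3,538.48 × 0.0477 = $168.79
Taxable wages = $3,538.48 − $168.79 = $3,369.69
City income tax: $3,369.69 × 0.0072 = $24.26
Federal tax withheld: $3,369.69 × 0.1136 = $382.80
Social Security (OASDI): $3,538.48 × 0.067 = $237.08
Medicare tax: annual cap $98,454.53 already reached (YTD $104,400.10), so $0.00
AD&D insurance premium: $242.26
Total deductions = $168.79 + $24.26 + $382.80 + $237.08 + $0.00 + $242.26 = $1,055.19
Net pay = $3,538.48 − $1,055.19 = $2,483.29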